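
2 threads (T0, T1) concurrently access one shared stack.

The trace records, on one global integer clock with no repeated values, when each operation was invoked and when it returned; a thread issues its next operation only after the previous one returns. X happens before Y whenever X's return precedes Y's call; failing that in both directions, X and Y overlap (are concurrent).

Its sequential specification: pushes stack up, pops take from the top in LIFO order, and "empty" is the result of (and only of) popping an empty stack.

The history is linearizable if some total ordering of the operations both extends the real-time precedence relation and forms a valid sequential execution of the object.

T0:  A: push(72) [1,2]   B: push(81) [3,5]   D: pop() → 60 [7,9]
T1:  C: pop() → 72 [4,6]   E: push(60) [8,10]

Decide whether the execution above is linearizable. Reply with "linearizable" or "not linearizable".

linearizable

one valid linearization: A, C, B, E, D
after step 1 (A push(72)): stack <72>
after step 2 (C pop() → 72): stack <>
after step 3 (B push(81)): stack <81>
after step 4 (E push(60)): stack <81,60>
after step 5 (D pop() → 60): stack <81>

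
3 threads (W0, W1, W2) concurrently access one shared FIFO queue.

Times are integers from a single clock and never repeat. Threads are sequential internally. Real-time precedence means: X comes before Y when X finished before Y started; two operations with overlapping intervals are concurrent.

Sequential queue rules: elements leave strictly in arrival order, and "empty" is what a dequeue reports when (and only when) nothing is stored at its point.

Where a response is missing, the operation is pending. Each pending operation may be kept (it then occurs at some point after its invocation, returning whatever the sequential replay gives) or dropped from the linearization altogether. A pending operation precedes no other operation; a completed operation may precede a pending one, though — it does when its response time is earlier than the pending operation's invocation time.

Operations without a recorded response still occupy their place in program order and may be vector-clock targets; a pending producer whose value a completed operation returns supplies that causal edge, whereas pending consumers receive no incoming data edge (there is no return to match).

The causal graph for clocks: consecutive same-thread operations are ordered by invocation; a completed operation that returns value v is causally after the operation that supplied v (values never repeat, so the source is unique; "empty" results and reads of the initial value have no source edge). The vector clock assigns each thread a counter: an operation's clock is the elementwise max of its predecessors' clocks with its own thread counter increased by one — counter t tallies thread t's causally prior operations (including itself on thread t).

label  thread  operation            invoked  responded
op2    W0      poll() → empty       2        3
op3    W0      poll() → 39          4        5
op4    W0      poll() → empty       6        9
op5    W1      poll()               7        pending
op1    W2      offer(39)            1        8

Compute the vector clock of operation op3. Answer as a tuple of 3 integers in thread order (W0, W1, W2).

VC(op1, invoked at 1): no causal predecessors; +1 on W2 → (0, 0, 1)
VC(op5, invoked at 7): no causal predecessors; +1 on W1 → (0, 1, 0)
VC(op2, invoked at 2): no causal predecessors; +1 on W0 → (1, 0, 0)
op3 (invocation 4): componentwise max over VC(op1)=(0, 0, 1), VC(op2)=(1, 0, 0), +1 at W0, giving (2, 0, 1)
op4 (invocation 6): componentwise max over VC(op3)=(2, 0, 1), +1 at W0, giving (3, 0, 1)
target: VC(op3) = (2, 0, 1)

(2, 0, 1)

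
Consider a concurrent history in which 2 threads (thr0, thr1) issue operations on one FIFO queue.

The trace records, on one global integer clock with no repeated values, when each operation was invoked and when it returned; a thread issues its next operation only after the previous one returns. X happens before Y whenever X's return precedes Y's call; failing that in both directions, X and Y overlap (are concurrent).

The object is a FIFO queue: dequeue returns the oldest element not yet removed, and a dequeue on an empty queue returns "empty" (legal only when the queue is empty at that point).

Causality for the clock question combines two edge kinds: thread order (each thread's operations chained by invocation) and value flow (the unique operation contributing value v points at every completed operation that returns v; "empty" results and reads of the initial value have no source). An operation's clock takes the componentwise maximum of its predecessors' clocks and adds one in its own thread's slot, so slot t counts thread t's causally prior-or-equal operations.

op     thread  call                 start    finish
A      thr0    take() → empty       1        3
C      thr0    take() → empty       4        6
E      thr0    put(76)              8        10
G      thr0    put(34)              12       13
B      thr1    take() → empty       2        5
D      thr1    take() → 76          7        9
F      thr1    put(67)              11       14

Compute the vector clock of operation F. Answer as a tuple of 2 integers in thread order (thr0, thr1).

no predecessors for B (invoked 2): thr1 increments from zero → (0, 1)
no predecessors for A (invoked 1): thr0 increments from zero → (1, 0)
from VC(A)=(1, 0), C (invoked 4) maxes components and bumps thr0 → (2, 0)
from VC(C)=(2, 0), E (invoked 8) maxes components and bumps thr0 → (3, 0)
from VC(E)=(3, 0), G (invoked 12) maxes components and bumps thr0 → (4, 0)
from VC(B)=(0, 1), VC(E)=(3, 0), D (invoked 7) maxes components and bumps thr1 → (3, 2)
from VC(D)=(3, 2), F (invoked 11) maxes components and bumps thr1 → (3, 3)
target: VC(F) = (3, 3)

(3, 3)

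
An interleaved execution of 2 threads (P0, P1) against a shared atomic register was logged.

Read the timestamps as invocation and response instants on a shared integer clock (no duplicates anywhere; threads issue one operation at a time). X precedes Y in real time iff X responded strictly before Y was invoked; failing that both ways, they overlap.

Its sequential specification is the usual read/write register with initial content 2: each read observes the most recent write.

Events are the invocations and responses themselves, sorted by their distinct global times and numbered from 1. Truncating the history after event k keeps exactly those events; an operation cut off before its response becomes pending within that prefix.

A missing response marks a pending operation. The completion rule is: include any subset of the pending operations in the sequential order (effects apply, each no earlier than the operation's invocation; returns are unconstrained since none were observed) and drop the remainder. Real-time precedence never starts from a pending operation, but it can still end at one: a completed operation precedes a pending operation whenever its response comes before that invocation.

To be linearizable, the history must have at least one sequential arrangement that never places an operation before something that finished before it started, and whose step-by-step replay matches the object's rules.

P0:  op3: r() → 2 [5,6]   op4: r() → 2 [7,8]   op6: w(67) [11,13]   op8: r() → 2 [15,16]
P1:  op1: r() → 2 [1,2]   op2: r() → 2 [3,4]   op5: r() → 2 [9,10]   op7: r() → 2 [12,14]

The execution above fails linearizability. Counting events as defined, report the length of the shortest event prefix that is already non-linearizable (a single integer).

16

events 1..15 are linearizable; a witness order is op1, op2, op3, op4, op5, op7, op6:
1. op1 r() → 2, leaving value 2
2. op2 r() → 2, leaving value 2
3. op3 r() → 2, leaving value 2
4. op4 r() → 2, leaving value 2
5. op5 r() → 2, leaving value 2
6. op7 r() → 2, leaving value 2
7. op6 w(67), leaving value 67
event 16 — op8's response, time 16 — after it, nothing linearizes
e.g. op1, op2, op3, op4, op5, op6, op7, op8: illegal at step 7, since op7 r() → 2 cannot apply there
e.g. op1, op2, op3, op4, op5, op7, op6, op8: illegal at step 8, since op8 r() → 2 cannot apply there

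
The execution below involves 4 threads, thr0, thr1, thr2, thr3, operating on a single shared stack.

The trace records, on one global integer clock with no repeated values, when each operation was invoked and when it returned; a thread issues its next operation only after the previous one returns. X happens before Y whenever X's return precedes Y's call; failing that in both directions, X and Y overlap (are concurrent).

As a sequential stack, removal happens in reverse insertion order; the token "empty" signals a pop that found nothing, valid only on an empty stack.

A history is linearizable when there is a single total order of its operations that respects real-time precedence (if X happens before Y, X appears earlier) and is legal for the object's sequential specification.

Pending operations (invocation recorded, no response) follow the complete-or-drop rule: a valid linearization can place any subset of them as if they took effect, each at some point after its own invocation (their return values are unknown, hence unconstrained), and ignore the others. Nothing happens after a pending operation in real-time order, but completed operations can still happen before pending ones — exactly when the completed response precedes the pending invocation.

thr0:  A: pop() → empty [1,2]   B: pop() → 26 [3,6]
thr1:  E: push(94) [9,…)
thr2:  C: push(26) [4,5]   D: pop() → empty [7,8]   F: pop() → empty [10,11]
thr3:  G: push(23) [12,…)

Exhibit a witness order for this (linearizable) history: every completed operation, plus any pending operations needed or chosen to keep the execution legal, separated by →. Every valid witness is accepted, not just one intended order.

A → C → B → D → F

step 1: A pop() → empty — stack <>
step 2: C push(26) — stack <26>
step 3: B pop() → 26 — stack <>
step 4: D pop() → empty — stack <>
step 5: F pop() → empty — stack <>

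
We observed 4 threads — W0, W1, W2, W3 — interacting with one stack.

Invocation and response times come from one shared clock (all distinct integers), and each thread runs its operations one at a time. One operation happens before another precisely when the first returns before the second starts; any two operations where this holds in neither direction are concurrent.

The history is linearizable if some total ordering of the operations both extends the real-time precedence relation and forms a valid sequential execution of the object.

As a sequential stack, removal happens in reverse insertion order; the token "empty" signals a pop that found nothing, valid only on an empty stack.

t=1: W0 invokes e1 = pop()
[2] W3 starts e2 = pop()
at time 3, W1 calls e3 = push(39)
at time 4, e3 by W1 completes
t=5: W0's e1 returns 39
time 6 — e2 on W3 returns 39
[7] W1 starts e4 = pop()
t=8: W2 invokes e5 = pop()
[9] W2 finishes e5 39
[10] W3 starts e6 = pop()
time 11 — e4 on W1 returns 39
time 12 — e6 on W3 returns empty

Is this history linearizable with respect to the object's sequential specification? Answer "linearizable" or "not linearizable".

through event 5 a valid linearization exists; event 6 (e2 responding at time 6) ends that
every one of the 6 real-time-consistent orders over 3 completed stack ops fails the sequential spec
one such order, e1, e2, e3, breaks at step 1 where e1 pop() → 39 is illegal
one such order, e1, e3, e2, breaks at step 1 where e1 pop() → 39 is illegal

not linearizable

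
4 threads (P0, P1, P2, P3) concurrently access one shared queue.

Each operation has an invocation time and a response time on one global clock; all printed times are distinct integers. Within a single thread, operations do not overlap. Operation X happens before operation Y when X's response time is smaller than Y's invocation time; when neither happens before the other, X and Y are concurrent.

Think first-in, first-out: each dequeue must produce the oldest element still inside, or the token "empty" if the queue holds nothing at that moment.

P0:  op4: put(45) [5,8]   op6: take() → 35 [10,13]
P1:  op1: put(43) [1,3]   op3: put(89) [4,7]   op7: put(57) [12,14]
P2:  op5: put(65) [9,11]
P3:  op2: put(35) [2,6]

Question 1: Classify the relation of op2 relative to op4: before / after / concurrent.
op2 spans [2,6], op4 spans [5,8]
the intervals overlap in both directions

concurrent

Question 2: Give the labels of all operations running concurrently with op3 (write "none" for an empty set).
op3 runs from 4 to 7; window-overlapping ops are concurrent
op1 [1,3]: before
op2 [2,6]: concurrent
op4 [5,8]: concurrent
op5 [9,11]: after
op6 [10,13]: after
op7 [12,14]: after

op2, op4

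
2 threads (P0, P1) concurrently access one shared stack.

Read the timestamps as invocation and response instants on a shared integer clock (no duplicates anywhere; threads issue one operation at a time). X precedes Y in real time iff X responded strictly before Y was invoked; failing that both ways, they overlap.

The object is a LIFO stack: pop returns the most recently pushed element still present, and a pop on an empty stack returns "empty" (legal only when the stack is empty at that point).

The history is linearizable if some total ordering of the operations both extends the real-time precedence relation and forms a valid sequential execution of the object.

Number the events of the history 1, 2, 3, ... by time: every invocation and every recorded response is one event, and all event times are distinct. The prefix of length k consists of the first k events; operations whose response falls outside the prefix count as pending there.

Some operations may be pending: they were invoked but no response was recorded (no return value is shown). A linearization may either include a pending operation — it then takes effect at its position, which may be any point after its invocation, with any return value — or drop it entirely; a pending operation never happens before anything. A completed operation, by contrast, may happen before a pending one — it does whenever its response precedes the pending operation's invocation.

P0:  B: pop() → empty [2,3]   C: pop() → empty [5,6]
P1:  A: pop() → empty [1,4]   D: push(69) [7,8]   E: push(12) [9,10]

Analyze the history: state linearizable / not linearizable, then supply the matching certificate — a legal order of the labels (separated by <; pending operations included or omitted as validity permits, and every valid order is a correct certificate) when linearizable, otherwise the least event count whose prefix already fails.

after step 1 (A pop() → empty): stack <>
after step 2 (B pop() → empty): stack <>
after step 3 (C pop() → empty): stack <>
after step 4 (D push(69)): stack <69>
after step 5 (E push(12)): stack <69,12>

linearizable — witness: A < B < C < D < E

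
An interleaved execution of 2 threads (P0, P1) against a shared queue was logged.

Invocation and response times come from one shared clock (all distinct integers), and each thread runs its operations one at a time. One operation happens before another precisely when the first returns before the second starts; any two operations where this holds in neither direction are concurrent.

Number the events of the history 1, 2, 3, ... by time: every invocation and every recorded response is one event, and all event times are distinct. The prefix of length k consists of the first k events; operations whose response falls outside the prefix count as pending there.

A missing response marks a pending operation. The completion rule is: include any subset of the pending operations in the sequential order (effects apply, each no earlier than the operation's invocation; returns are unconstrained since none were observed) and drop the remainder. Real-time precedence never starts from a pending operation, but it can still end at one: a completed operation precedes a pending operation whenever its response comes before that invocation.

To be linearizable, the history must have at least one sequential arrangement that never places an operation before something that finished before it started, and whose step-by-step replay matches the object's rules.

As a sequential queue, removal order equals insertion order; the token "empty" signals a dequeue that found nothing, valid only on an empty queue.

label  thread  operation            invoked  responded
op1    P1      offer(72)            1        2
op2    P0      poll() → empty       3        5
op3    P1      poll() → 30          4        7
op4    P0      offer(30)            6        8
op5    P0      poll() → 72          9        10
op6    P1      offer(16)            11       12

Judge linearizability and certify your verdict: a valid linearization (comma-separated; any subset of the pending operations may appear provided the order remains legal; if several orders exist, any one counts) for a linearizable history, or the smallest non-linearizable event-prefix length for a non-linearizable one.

not linearizable — minimal violating prefix: 7 events

prefix check: 1..6 passes, 1..7 fails once op3's time-7 response joins
every one of the 2 real-time-consistent orders over 3 completed queue ops fails the sequential spec
include/drop combinations of the 1 pending operation (op4) were all tried; none helps
for example op1, op2, op3 (pending dropped) fails at step 2: op2 poll() → empty is not legal there
for example op1, op3, op2 (pending dropped) fails at step 2: op3 poll() → 30 is not legal there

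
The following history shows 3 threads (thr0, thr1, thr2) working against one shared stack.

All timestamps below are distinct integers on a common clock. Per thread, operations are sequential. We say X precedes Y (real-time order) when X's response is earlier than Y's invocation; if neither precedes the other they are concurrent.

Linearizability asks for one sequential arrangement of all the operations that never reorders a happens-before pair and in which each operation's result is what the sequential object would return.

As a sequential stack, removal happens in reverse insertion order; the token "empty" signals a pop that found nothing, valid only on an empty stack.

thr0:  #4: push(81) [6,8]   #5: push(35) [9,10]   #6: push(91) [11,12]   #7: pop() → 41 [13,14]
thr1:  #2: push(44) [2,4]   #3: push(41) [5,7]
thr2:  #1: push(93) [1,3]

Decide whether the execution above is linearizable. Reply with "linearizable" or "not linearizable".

already the first 14 events (up to #7's response at time 14) admit no linearization; the first 13 still do
4 orders of the 7 completed stack ops respect real time; none is legal
for example #1, #2, #3, #4, #5, #6, #7 fails at step 7: #7 pop() → 41 is not legal there
for example #1, #2, #4, #3, #5, #6, #7 fails at step 7: #7 pop() → 41 is not legal there

not linearizable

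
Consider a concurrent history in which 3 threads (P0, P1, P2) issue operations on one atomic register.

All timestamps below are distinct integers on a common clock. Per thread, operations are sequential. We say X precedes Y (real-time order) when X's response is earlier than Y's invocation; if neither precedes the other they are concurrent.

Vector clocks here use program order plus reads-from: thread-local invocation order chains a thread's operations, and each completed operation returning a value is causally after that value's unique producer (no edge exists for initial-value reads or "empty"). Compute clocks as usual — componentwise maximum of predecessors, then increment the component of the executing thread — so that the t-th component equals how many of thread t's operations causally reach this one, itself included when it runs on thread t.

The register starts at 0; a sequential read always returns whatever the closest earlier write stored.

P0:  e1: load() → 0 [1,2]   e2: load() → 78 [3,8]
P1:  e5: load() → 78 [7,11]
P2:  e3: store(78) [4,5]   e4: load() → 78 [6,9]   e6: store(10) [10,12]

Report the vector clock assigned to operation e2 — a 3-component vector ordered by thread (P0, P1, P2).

VC(e3, invoked at 4): no causal predecessors; +1 on P2 → (0, 0, 1)
VC(e1, invoked at 1): no causal predecessors; +1 on P0 → (1, 0, 0)
merge at e4 (invoked 6): VC(e3)=(0, 0, 1), own-thread bump on P2 → (0, 0, 2)
merge at e5 (invoked 7): VC(e3)=(0, 0, 1), own-thread bump on P1 → (0, 1, 1)
merge at e6 (invoked 10): VC(e4)=(0, 0, 2), own-thread bump on P2 → (0, 0, 3)
merge at e2 (invoked 3): VC(e1)=(1, 0, 0), VC(e3)=(0, 0, 1), own-thread bump on P0 → (2, 0, 1)
target: VC(e2) = (2, 0, 1)

(2, 0, 1)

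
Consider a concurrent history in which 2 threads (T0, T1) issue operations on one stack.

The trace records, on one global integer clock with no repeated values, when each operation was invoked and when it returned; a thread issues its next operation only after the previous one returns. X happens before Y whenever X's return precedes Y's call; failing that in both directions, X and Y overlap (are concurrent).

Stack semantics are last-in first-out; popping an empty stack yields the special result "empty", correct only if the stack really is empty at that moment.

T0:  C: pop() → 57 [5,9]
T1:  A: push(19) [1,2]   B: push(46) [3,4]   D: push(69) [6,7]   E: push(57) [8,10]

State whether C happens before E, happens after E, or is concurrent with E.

C spans [5,9], E spans [8,10]
the intervals overlap in both directions

concurrent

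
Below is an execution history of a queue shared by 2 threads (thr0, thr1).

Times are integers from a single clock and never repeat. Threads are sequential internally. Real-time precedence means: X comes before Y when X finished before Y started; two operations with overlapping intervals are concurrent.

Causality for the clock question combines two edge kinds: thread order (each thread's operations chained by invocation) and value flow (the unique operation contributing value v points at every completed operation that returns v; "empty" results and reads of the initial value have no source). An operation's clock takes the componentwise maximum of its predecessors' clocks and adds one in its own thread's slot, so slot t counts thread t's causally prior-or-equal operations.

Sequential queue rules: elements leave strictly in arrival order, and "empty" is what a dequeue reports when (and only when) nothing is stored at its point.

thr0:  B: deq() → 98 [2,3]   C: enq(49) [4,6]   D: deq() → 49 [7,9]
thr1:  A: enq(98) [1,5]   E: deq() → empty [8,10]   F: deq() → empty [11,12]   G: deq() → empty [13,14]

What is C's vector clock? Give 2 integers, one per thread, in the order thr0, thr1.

A (invocation 1): nothing precedes it; thr1's component alone gives (0, 1)
VC(E, invoked at 8): max of VC(A)=(0, 1), then +1 on thread thr1 → (0, 2)
VC(B, invoked at 2): max of VC(A)=(0, 1), then +1 on thread thr0 → (1, 1)
VC(F, invoked at 11): max of VC(E)=(0, 2), then +1 on thread thr1 → (0, 3)
VC(C, invoked at 4): max of VC(B)=(1, 1), then +1 on thread thr0 → (2, 1)
VC(G, invoked at 13): max of VC(F)=(0, 3), then +1 on thread thr1 → (0, 4)
VC(D, invoked at 7): max of VC(C)=(2, 1), then +1 on thread thr0 → (3, 1)
target: VC(C) = (2, 1)

(2, 1)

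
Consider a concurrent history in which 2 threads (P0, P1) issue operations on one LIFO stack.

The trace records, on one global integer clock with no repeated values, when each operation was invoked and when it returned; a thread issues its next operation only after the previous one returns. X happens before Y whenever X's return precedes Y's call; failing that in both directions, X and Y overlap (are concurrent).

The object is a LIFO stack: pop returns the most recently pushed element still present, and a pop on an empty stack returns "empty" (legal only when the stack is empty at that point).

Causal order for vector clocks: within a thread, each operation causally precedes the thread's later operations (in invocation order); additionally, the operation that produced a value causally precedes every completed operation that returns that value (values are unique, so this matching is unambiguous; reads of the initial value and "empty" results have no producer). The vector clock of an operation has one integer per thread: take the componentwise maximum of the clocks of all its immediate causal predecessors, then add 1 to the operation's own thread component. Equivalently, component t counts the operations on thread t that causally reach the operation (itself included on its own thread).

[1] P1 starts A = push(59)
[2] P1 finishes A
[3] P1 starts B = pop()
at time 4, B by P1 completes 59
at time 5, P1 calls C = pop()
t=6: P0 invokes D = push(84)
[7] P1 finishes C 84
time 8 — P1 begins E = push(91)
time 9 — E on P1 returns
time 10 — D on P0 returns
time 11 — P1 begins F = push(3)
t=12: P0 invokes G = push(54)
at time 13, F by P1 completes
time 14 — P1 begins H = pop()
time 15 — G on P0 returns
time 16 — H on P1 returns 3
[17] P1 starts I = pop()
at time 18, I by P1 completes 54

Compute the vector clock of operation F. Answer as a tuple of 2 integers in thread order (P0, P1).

A, invoked 1, has no incoming edges; only P1's bump applies → (0, 1)
D, invoked 6, has no incoming edges; only P0's bump applies → (1, 0)
invoked at 3, B merges VC(A)=(0, 1) and bumps P1's slot → (0, 2)
invoked at 12, G merges VC(D)=(1, 0) and bumps P0's slot → (2, 0)
invoked at 5, C merges VC(B)=(0, 2), VC(D)=(1, 0) and bumps P1's slot → (1, 3)
invoked at 8, E merges VC(C)=(1, 3) and bumps P1's slot → (1, 4)
invoked at 11, F merges VC(E)=(1, 4) and bumps P1's slot → (1, 5)
invoked at 14, H merges VC(F)=(1, 5) and bumps P1's slot → (1, 6)
invoked at 17, I merges VC(G)=(2, 0), VC(H)=(1, 6) and bumps P1's slot → (2, 7)
target: VC(F) = (1, 5)

(1, 5)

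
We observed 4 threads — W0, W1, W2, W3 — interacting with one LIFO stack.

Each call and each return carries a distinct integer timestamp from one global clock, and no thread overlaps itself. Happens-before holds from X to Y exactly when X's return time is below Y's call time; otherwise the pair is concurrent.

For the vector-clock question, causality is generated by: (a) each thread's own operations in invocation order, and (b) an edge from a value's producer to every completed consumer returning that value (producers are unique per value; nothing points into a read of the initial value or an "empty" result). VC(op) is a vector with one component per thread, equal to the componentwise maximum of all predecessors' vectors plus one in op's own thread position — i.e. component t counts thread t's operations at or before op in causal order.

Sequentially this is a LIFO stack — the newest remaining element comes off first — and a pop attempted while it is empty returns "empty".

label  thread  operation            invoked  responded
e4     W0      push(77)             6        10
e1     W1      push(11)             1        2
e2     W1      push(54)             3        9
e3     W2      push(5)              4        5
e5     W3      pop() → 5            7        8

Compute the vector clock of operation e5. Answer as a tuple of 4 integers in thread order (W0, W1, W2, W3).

(0, 0, 1, 1)

e3, invoked 4, has no incoming edges; only W2's bump applies → (0, 0, 1, 0)
e1, invoked 1, has no incoming edges; only W1's bump applies → (0, 1, 0, 0)
e4, invoked 6, has no incoming edges; only W0's bump applies → (1, 0, 0, 0)
VC(e5, invoked at 7): max of VC(e3)=(0, 0, 1, 0), then +1 on thread W3 → (0, 0, 1, 1)
VC(e2, invoked at 3): max of VC(e1)=(0, 1, 0, 0), then +1 on thread W1 → (0, 2, 0, 0)
target: VC(e5) = (0, 0, 1, 1)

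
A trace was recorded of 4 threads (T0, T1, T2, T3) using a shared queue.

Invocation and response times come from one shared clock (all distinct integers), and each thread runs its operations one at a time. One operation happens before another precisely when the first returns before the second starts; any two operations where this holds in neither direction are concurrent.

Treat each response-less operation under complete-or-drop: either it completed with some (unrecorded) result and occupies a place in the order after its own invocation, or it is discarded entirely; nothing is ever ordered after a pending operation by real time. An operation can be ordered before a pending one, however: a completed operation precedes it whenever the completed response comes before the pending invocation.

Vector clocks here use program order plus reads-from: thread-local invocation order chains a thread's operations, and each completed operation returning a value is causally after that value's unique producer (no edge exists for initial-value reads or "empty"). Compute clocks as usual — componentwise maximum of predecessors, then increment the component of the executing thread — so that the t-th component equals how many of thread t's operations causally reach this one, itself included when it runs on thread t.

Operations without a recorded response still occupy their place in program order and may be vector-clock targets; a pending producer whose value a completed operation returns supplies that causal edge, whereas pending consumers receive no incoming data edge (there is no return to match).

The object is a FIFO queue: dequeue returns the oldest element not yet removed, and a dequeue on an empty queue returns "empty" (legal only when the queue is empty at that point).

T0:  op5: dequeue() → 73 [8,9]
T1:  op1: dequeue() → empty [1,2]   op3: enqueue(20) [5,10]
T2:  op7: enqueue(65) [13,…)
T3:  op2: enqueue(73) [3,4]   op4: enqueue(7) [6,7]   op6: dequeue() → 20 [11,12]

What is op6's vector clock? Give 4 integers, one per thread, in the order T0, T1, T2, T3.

VC(op2, invoked at 3): no causal predecessors; +1 on T3 → (0, 0, 0, 1)
VC(op7, invoked at 13): no causal predecessors; +1 on T2 → (0, 0, 1, 0)
VC(op1, invoked at 1): no causal predecessors; +1 on T1 → (0, 1, 0, 0)
from VC(op2)=(0, 0, 0, 1), op4 (invoked 6) maxes components and bumps T3 → (0, 0, 0, 2)
from VC(op1)=(0, 1, 0, 0), op3 (invoked 5) maxes components and bumps T1 → (0, 2, 0, 0)
from VC(op2)=(0, 0, 0, 1), op5 (invoked 8) maxes components and bumps T0 → (1, 0, 0, 1)
from VC(op3)=(0, 2, 0, 0), VC(op4)=(0, 0, 0, 2), op6 (invoked 11) maxes components and bumps T3 → (0, 2, 0, 3)
target: VC(op6) = (0, 2, 0, 3)

(0, 2, 0, 3)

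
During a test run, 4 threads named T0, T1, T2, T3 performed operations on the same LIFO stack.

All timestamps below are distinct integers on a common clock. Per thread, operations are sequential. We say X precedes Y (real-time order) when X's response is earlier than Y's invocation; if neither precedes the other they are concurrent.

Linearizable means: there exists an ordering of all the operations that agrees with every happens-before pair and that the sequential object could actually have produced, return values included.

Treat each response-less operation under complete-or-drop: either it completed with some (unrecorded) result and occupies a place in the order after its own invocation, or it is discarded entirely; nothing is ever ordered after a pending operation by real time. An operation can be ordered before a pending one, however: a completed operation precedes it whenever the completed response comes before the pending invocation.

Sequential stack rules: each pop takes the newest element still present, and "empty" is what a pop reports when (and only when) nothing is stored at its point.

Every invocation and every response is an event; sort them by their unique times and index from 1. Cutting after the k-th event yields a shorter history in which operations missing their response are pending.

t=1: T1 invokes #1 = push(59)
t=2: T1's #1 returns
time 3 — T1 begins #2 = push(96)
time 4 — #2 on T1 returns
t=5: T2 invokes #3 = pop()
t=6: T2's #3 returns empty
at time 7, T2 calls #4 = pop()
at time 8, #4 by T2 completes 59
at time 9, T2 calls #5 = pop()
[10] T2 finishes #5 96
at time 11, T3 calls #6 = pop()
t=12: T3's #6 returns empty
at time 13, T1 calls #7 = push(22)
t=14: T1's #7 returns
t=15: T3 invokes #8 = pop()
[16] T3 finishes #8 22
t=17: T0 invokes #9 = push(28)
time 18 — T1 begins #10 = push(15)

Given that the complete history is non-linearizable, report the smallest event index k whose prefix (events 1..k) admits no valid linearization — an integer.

6

events 1..5 are linearizable, e.g. via #1, #2:
step 1: #1 push(59) — stack <59>
step 2: #2 push(96) — stack <59,96>
adding event 6 (#3 responds at 6) leaves no legal real-time order
e.g. #1, #2, #3: illegal at step 3, since #3 pop() → empty cannot apply there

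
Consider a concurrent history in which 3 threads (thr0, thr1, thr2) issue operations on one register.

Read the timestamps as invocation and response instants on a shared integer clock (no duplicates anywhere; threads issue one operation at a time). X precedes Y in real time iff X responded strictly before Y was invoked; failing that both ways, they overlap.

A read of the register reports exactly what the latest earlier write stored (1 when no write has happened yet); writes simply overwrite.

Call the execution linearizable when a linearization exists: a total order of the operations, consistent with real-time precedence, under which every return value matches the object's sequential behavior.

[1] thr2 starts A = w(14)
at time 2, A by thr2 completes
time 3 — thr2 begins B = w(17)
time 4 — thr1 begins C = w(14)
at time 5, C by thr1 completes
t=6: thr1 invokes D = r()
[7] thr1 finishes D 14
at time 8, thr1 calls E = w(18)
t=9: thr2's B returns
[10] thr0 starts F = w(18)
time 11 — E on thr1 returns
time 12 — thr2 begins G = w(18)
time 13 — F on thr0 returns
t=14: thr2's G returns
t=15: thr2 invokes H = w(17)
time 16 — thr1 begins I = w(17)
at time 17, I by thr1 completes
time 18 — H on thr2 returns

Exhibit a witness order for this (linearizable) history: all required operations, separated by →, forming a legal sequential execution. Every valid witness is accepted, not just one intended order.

1. A w(14), leaving value 14
2. B w(17), leaving value 17
3. C w(14), leaving value 14
4. D r() → 14, leaving value 14
5. E w(18), leaving value 18
6. F w(18), leaving value 18
7. G w(18), leaving value 18
8. H w(17), leaving value 17
9. I w(17), leaving value 17

A → B → C → D → E → F → G → H → I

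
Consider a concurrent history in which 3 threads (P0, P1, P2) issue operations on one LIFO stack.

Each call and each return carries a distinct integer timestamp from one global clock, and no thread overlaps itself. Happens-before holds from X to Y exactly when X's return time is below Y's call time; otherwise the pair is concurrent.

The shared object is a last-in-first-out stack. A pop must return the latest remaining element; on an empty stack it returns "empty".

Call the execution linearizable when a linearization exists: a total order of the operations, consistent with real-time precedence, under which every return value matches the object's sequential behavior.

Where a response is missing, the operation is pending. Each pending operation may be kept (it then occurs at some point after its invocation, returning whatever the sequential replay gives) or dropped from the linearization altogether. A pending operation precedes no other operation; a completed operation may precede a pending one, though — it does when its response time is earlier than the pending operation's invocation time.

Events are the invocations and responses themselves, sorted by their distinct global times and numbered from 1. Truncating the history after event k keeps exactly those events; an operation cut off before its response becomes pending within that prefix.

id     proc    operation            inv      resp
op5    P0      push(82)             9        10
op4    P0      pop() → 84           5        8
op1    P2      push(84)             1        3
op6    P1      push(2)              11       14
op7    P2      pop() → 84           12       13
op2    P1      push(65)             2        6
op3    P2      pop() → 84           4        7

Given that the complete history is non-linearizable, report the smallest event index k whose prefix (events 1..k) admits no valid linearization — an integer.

one valid order for events 1..7 is op1, op2, op4, op3:
step 1: op1 push(84) — stack <84>
step 2: op2 push(65) — stack <84,65>
step 3: op4 pop() (pending, included) — stack <84>
step 4: op3 pop() → 84 — stack <>
with event 8 included (op4 responding at time 8), all real-time-consistent orders fail
sample order op1, op2, op3, op4 stalls at step 3 — op3 pop() → 84 has no legal effect
sample order op1, op2, op4, op3 stalls at step 3 — op4 pop() → 84 has no legal effect

8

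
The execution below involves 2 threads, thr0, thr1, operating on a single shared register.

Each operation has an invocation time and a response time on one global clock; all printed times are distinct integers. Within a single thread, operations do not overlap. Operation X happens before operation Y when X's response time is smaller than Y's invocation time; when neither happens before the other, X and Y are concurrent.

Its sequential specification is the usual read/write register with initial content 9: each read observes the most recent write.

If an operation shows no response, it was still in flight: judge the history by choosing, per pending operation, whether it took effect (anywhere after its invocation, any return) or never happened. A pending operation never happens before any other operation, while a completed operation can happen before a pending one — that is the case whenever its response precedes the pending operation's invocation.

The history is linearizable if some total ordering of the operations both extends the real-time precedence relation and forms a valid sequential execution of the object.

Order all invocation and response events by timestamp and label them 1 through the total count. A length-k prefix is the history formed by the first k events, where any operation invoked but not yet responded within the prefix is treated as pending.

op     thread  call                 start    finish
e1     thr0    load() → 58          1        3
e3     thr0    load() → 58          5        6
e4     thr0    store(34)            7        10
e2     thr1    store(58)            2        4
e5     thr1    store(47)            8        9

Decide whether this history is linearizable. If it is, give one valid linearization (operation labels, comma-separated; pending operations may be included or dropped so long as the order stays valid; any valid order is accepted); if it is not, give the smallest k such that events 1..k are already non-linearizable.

linearizable — witness: e2, e1, e3, e4, e5

after step 1 (e2 store(58)): value 58
after step 2 (e1 load() → 58): value 58
after step 3 (e3 load() → 58): value 58
after step 4 (e4 store(34)): value 34
after step 5 (e5 store(47)): value 47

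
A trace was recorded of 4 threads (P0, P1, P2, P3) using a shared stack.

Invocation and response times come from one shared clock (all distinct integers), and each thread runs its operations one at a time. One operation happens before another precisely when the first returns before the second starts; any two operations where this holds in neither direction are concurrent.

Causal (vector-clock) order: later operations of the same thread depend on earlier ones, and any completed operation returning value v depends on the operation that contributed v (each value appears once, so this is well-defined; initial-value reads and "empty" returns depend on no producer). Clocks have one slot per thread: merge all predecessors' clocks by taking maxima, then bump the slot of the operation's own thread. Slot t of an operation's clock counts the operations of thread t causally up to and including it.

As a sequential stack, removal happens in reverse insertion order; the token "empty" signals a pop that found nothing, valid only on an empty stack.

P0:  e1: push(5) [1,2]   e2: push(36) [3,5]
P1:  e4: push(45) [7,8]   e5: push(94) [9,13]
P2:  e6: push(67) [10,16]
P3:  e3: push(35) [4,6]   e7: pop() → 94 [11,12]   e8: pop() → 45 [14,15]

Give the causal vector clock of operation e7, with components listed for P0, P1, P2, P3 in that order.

no predecessors for e3 (invoked 4): P3 increments from zero → (0, 0, 0, 1)
no predecessors for e6 (invoked 10): P2 increments from zero → (0, 0, 1, 0)
no predecessors for e4 (invoked 7): P1 increments from zero → (0, 1, 0, 0)
no predecessors for e1 (invoked 1): P0 increments from zero → (1, 0, 0, 0)
invoked at 9, e5 merges VC(e4)=(0, 1, 0, 0) and bumps P1's slot → (0, 2, 0, 0)
invoked at 3, e2 merges VC(e1)=(1, 0, 0, 0) and bumps P0's slot → (2, 0, 0, 0)
invoked at 11, e7 merges VC(e3)=(0, 0, 0, 1), VC(e5)=(0, 2, 0, 0) and bumps P3's slot → (0, 2, 0, 2)
invoked at 14, e8 merges VC(e4)=(0, 1, 0, 0), VC(e7)=(0, 2, 0, 2) and bumps P3's slot → (0, 2, 0, 3)
target: VC(e7) = (0, 2, 0, 2)

(0, 2, 0, 2)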